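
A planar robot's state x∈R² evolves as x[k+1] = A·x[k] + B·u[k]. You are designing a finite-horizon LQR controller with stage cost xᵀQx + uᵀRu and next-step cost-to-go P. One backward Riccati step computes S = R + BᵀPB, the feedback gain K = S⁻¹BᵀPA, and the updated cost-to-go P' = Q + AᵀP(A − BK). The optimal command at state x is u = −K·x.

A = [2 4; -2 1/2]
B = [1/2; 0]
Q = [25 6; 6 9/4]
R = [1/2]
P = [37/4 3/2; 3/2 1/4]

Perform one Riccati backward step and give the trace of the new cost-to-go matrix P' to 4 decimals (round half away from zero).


59.2847

BᵀP = [4.6250 0.7500]
S = R + BᵀPB = [1/2] + [2.3125] = [2.8125]
BᵀPA = [7.7500 18.8750]
K = S⁻¹·BᵀPA = [2.7556 6.7111]
A−BK = [0.6222 0.6444; -2.0000 0.5000]
AᵀP(A−BK) = [4.6444 11.2389; 11.2389 27.3903]
P' = Q + AᵀP(A−BK) = [29.6444 17.2389; 17.2389 29.6403]
tr(P') = 59.2847


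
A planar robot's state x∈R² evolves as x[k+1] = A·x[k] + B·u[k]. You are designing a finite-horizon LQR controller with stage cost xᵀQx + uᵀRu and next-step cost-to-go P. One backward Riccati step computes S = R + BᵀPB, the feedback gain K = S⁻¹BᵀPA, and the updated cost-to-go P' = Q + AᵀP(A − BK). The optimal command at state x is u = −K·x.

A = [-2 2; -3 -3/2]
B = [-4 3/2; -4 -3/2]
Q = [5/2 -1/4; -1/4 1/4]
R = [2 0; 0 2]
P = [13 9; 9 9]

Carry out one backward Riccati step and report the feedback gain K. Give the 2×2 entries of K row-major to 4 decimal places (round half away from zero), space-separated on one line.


0.6204 -0.0709 0.2627 0.9362

BᵀP = [-88.0000 -72.0000; 6.0000 0.0000]
S = R + BᵀPB = [2 0; 0 2] + [640.0000 -24.0000; -24.0000 9.0000] = [642.0000 -24.0000; -24.0000 11.0000]
BᵀPA = [392.0000 -68.0000; -12.0000 12.0000]
K = S⁻¹·BᵀPA = [0.6204 -0.0709; 0.2627 0.9362]
A−BK = [0.0876 0.3121; -0.1243 -0.3794]
AᵀP(A−BK) = [0.9507 0.5355; 0.5355 2.1933]
P' = Q + AᵀP(A−BK) = [3.4507 0.2855; 0.2855 2.4433]
tr(P') = 5.8939


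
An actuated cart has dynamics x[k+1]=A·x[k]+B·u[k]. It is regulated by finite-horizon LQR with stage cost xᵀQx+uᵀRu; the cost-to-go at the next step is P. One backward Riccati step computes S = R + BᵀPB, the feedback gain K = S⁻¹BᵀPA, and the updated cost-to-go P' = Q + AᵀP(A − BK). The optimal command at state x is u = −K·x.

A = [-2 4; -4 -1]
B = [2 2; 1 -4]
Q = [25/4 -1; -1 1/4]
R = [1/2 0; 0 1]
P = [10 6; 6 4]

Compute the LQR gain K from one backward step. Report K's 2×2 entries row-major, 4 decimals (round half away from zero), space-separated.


BᵀP = [26.0000 16.0000; -4.0000 -4.0000]
S = R + BᵀPB = [1/2 0; 0 1] + [68.0000 -12.0000; -12.0000 8.0000] = [68.5000 -12.0000; -12.0000 9.0000]
BᵀPA = [-116.0000 88.0000; 24.0000 -12.0000]
K = S⁻¹·BᵀPA = [-1.6000 1.3714; 0.5333 0.4952]
A−BK = [0.1333 0.2667; -0.2667 -0.3905]
AᵀP(A−BK) = [1.6000 -0.8000; -0.8000 1.2571]
P' = Q + AᵀP(A−BK) = [7.8500 -1.8000; -1.8000 1.5071]
tr(P') = 9.3571

-1.6000 1.3714 0.5333 0.4952


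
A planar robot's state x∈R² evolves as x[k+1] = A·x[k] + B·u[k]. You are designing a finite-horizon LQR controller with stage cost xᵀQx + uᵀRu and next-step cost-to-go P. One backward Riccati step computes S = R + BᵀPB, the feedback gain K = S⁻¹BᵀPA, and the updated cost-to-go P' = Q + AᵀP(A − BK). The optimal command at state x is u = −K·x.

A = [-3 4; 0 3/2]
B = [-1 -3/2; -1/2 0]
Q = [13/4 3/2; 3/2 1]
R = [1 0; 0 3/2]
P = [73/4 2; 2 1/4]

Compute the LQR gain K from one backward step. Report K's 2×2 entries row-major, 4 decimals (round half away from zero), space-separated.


BᵀP = [-19.2500 -2.1250; -27.3750 -3.0000]
S = R + BᵀPB = [1 0; 0 3/2] + [20.3125 28.8750; 28.8750 41.0625] = [21.3125 28.8750; 28.8750 42.5625]
BᵀPA = [57.7500 -80.1875; 82.1250 -114.0000]
K = S⁻¹·BᵀPA = [1.1810 -1.6528; 1.1283 -1.5571]
A−BK = [-0.1265 0.0115; 0.5905 0.6736]
AᵀP(A−BK) = [3.3849 -4.6714; -4.6714 6.5156]
P' = Q + AᵀP(A−BK) = [6.6349 -3.1714; -3.1714 7.5156]
tr(P') = 14.1505

1.1810 -1.6528 1.1283 -1.5571


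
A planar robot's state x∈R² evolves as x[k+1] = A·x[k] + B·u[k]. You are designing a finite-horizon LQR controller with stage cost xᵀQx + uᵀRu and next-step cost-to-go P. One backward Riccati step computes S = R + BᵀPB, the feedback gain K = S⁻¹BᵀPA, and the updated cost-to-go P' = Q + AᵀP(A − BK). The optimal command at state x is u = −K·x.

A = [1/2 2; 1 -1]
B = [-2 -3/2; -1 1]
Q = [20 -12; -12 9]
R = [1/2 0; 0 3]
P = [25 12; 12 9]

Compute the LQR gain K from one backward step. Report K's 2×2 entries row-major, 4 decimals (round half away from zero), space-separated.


BᵀP = [-62.0000 -33.0000; -25.5000 -9.0000]
S = R + BᵀPB = [1/2 0; 0 3] + [157.0000 60.0000; 60.0000 29.2500] = [157.5000 60.0000; 60.0000 32.2500]
BᵀPA = [-64.0000 -91.0000; -21.7500 -42.0000]
K = S⁻¹·BᵀPA = [-0.5131 -0.2804; 0.2801 -0.7807]
A−BK = [-0.1060 0.2682; 0.2068 -0.4996]
AᵀP(A−BK) = [0.5067 -0.9237; -0.9237 2.6968]
P' = Q + AᵀP(A−BK) = [20.5067 -12.9237; -12.9237 11.6968]
tr(P') = 32.2035

-0.5131 -0.2804 0.2801 -0.7807


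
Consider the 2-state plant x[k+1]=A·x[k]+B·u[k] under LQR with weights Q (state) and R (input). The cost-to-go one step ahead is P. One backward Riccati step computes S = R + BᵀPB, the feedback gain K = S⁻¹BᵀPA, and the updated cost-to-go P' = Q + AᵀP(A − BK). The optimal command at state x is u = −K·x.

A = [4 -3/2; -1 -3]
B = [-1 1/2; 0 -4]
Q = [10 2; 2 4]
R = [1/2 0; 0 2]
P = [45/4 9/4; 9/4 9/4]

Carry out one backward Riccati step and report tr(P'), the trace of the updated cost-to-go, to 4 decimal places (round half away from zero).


24.0360

BᵀP = [-11.2500 -2.2500; -3.3750 -7.8750]
S = R + BᵀPB = [1/2 0; 0 2] + [11.2500 3.3750; 3.3750 29.8125] = [11.7500 3.3750; 3.3750 31.8125]
BᵀPA = [-42.7500 23.6250; -5.6250 28.6875]
K = S⁻¹·BᵀPA = [-3.7003 1.8067; 0.2157 0.7101]
A−BK = [0.1919 -0.0484; -0.1370 -0.1596]
AᵀP(A−BK) = [7.2771 -3.1454; -3.1454 2.7589]
P' = Q + AᵀP(A−BK) = [17.2771 -1.1454; -1.1454 6.7589]
tr(P') = 24.0360


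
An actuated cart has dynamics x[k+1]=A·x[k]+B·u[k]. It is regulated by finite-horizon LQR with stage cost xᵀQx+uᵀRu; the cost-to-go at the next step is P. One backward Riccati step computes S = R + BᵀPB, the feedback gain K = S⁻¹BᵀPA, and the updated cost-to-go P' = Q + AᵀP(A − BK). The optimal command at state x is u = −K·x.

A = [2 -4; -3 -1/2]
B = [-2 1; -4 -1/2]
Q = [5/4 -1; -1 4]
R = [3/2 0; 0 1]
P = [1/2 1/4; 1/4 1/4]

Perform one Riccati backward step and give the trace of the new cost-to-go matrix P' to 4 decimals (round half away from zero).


8.4088

BᵀP = [-2.0000 -1.5000; 0.3750 0.1250]
S = R + BᵀPB = [3/2 0; 0 1] + [10.0000 -1.2500; -1.2500 0.3125] = [11.5000 -1.2500; -1.2500 1.3125]
BᵀPA = [0.5000 8.7500; 0.3750 -1.5625]
K = S⁻¹·BᵀPA = [0.0831 0.7044; 0.3649 -0.5196]
A−BK = [1.8014 -2.0716; -2.4850 2.0577]
AᵀP(A−BK) = [1.0716 -1.0323; -1.0323 2.0872]
P' = Q + AᵀP(A−BK) = [2.3216 -2.0323; -2.0323 6.0872]
tr(P') = 8.4088


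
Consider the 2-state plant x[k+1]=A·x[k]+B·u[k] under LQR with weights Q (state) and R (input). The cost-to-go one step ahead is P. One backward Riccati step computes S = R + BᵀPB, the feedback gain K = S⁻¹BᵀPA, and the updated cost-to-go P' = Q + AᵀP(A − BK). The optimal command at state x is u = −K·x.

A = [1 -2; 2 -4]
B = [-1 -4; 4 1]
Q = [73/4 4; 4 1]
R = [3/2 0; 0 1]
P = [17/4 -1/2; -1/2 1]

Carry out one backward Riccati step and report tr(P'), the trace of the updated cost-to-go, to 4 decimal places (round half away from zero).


BᵀP = [-6.2500 4.5000; -17.5000 3.0000]
S = R + BᵀPB = [3/2 0; 0 1] + [24.2500 29.5000; 29.5000 73.0000] = [25.7500 29.5000; 29.5000 74.0000]
BᵀPA = [2.7500 -5.5000; -11.5000 23.0000]
K = S⁻¹·BᵀPA = [0.5243 -1.0485; -0.3644 0.7288]
A−BK = [0.0667 -0.1333; 0.2673 -0.5347]
AᵀP(A−BK) = [0.6176 -1.2352; -1.2352 2.4704]
P' = Q + AᵀP(A−BK) = [18.8676 2.7648; 2.7648 3.4704]
tr(P') = 22.3380

22.3380


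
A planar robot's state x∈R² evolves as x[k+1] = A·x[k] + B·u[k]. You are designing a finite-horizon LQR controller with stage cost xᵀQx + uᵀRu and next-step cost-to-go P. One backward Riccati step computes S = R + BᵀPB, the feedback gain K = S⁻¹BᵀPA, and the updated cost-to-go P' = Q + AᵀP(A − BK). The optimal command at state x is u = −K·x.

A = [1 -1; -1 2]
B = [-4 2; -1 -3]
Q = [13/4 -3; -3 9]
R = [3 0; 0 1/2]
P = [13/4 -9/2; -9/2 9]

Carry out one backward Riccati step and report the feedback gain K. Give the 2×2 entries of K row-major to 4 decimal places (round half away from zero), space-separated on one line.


-0.0606 -0.0507 0.3591 -0.6346

BᵀP = [-8.5000 9.0000; 20.0000 -36.0000]
S = R + BᵀPB = [3 0; 0 1/2] + [25.0000 -44.0000; -44.0000 148.0000] = [28.0000 -44.0000; -44.0000 148.5000]
BᵀPA = [-17.5000 26.5000; 56.0000 -92.0000]
K = S⁻¹·BᵀPA = [-0.0606 -0.0507; 0.3591 -0.6346]
A−BK = [0.0392 0.0662; 0.0168 0.0456]
AᵀP(A−BK) = [0.0771 -0.1024; -0.1024 0.2148]
P' = Q + AᵀP(A−BK) = [3.3271 -3.1024; -3.1024 9.2148]
tr(P') = 12.5420


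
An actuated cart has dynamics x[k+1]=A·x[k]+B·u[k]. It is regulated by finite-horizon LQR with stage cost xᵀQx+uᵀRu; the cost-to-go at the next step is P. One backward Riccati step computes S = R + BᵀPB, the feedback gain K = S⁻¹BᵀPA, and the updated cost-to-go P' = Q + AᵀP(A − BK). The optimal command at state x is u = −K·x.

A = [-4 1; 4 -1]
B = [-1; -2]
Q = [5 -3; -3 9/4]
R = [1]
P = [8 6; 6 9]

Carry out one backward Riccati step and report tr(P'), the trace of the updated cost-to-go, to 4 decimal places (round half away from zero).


BᵀP = [-20.0000 -24.0000]
S = R + BᵀPB = [1] + [68.0000] = [69.0000]
BᵀPA = [-16.0000 4.0000]
K = S⁻¹·BᵀPA = [-0.2319 0.0580]
A−BK = [-4.2319 1.0580; 3.5362 -0.8841]
AᵀP(A−BK) = [76.2899 -19.0725; -19.0725 4.7681]
P' = Q + AᵀP(A−BK) = [81.2899 -22.0725; -22.0725 7.0181]
tr(P') = 88.3080

88.3080


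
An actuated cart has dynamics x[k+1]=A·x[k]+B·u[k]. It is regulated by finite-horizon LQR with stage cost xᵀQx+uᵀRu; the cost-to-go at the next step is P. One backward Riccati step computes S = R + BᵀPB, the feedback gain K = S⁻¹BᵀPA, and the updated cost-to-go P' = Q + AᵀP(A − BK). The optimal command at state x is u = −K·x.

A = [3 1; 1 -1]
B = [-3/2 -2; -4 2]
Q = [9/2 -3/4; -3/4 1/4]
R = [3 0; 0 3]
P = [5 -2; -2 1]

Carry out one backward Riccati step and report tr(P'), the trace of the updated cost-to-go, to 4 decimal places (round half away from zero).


BᵀP = [0.5000 -1.0000; -14.0000 6.0000]
S = R + BᵀPB = [3 0; 0 3] + [3.2500 -3.0000; -3.0000 40.0000] = [6.2500 -3.0000; -3.0000 43.0000]
BᵀPA = [0.5000 1.5000; -36.0000 -20.0000]
K = S⁻¹·BᵀPA = [-0.3330 0.0173; -0.8604 -0.4639]
A−BK = [0.7796 0.0982; 1.3888 -0.0029]
AᵀP(A−BK) = [3.1906 1.2907; 1.2907 0.6959]
P' = Q + AᵀP(A−BK) = [7.6906 0.5407; 0.5407 0.9459]
tr(P') = 8.6364

8.6364


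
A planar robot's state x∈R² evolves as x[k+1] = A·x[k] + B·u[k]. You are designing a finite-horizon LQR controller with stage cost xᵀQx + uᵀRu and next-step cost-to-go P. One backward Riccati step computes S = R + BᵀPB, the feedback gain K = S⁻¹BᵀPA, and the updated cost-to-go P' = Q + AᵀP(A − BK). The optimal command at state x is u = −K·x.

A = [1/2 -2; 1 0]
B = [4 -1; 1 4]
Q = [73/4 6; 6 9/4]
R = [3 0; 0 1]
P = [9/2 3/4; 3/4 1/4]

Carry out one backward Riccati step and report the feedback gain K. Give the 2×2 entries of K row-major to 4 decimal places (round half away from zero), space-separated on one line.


0.1644 -0.4536 0.1272 0.1119

BᵀP = [18.7500 3.2500; -1.5000 0.2500]
S = R + BᵀPB = [3 0; 0 1] + [78.2500 -5.7500; -5.7500 2.5000] = [81.2500 -5.7500; -5.7500 3.5000]
BᵀPA = [12.6250 -37.5000; -0.5000 3.0000]
K = S⁻¹·BᵀPA = [0.1644 -0.4536; 0.1272 0.1119]
A−BK = [-0.0303 -0.0736; 0.3268 0.0060]
AᵀP(A−BK) = [0.1132 -0.2171; -0.2171 0.6536]
P' = Q + AᵀP(A−BK) = [18.3632 5.7829; 5.7829 2.9036]
tr(P') = 21.2668


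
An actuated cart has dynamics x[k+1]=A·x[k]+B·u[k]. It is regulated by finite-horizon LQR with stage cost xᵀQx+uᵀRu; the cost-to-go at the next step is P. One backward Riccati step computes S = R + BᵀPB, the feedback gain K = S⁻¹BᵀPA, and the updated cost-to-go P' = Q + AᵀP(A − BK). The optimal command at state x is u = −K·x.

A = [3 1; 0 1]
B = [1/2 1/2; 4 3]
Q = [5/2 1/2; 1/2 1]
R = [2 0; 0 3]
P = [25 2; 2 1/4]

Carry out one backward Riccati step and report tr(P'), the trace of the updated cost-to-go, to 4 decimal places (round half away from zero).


36.4170

BᵀP = [20.5000 2.0000; 18.5000 1.7500]
S = R + BᵀPB = [2 0; 0 3] + [18.2500 16.2500; 16.2500 14.5000] = [20.2500 16.2500; 16.2500 17.5000]
BᵀPA = [61.5000 22.5000; 55.5000 20.2500]
K = S⁻¹·BᵀPA = [1.9308 0.7163; 1.3785 0.4920]
A−BK = [1.3453 0.3958; -11.8588 -3.3412]
AᵀP(A−BK) = [29.7467 9.6415; 9.6415 3.1702]
P' = Q + AᵀP(A−BK) = [32.2467 10.1415; 10.1415 4.1702]
tr(P') = 36.4170


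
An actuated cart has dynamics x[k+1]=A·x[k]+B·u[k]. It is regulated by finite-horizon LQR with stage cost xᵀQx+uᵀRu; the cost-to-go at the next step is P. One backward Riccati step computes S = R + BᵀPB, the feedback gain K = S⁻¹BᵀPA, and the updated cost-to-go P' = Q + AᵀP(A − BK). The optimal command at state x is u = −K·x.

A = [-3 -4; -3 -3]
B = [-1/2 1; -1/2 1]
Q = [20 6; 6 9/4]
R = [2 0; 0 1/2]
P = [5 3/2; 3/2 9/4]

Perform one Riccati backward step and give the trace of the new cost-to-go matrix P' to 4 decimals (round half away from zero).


33.1197

BᵀP = [-3.2500 -1.8750; 6.5000 3.7500]
S = R + BᵀPB = [2 0; 0 1/2] + [2.5625 -5.1250; -5.1250 10.2500] = [4.5625 -5.1250; -5.1250 10.7500]
BᵀPA = [15.3750 18.6250; -30.7500 -37.2500]
K = S⁻¹·BᵀPA = [0.3374 0.4088; -2.6996 -3.2702]
A−BK = [-0.1317 -0.5254; -0.1317 0.4746]
AᵀP(A−BK) = [4.0494 4.9053; 4.9053 6.8203]
P' = Q + AᵀP(A−BK) = [24.0494 10.9053; 10.9053 9.0703]
tr(P') = 33.1197


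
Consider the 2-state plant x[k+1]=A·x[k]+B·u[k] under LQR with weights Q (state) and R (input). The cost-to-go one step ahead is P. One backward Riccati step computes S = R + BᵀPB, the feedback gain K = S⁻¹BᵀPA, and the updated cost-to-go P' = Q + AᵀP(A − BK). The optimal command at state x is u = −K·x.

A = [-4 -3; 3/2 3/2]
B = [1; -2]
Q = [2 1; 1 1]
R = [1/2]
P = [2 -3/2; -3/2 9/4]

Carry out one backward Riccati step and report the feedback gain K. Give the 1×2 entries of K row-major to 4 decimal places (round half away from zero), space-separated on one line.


-1.6571 -1.3714

BᵀP = [5.0000 -6.0000]
S = R + BᵀPB = [1/2] + [17.0000] = [17.5000]
BᵀPA = [-29.0000 -24.0000]
K = S⁻¹·BᵀPA = [-1.6571 -1.3714]
A−BK = [-2.3429 -1.6286; -1.8143 -1.2429]
AᵀP(A−BK) = [7.0054 5.0411; 5.0411 3.6482]
P' = Q + AᵀP(A−BK) = [9.0054 6.0411; 6.0411 4.6482]
tr(P') = 13.6536


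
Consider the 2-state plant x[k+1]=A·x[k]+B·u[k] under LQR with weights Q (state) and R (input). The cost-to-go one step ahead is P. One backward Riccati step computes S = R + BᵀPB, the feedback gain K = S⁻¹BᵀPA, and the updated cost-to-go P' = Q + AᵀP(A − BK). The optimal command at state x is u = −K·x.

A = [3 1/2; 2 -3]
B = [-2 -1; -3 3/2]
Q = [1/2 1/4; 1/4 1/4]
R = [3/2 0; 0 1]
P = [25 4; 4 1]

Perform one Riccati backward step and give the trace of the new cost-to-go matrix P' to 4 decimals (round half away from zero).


BᵀP = [-62.0000 -11.0000; -19.0000 -2.5000]
S = R + BᵀPB = [3/2 0; 0 1] + [157.0000 45.5000; 45.5000 15.2500] = [158.5000 45.5000; 45.5000 16.2500]
BᵀPA = [-208.0000 2.0000; -62.0000 -2.0000]
K = S⁻¹·BᵀPA = [-1.1061 0.2444; -0.7183 -0.8073]
A−BK = [0.0695 0.1814; -0.2409 -1.0559]
AᵀP(A−BK) = [2.3960 0.2757; 0.2757 1.1466]
P' = Q + AᵀP(A−BK) = [2.8960 0.5257; 0.5257 1.3966]
tr(P') = 4.2926

4.2926


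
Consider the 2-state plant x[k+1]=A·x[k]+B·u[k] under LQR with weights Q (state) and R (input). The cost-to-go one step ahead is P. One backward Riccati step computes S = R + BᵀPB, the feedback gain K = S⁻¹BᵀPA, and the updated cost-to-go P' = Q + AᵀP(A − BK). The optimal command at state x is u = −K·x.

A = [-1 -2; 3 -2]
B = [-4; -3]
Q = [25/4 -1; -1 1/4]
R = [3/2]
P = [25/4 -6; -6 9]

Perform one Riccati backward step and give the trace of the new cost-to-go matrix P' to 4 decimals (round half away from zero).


132.2565

BᵀP = [-7.0000 -3.0000]
S = R + BᵀPB = [3/2] + [37.0000] = [38.5000]
BᵀPA = [-2.0000 20.0000]
K = S⁻¹·BᵀPA = [-0.0519 0.5195]
A−BK = [-1.2078 0.0779; 2.8442 -0.4416]
AᵀP(A−BK) = [123.1461 -16.4610; -16.4610 2.6104]
P' = Q + AᵀP(A−BK) = [129.3961 -17.4610; -17.4610 2.8604]
tr(P') = 132.2565


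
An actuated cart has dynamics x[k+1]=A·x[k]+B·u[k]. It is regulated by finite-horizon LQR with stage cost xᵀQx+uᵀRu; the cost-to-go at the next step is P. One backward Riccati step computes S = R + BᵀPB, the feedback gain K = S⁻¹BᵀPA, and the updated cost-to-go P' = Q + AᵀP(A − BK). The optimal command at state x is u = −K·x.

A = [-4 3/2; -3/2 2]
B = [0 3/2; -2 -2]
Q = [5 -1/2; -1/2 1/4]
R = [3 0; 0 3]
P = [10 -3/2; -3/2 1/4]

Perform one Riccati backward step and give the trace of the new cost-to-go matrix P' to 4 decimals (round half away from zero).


19.3360

BᵀP = [3.0000 -0.5000; 18.0000 -2.7500]
S = R + BᵀPB = [3 0; 0 3] + [1.0000 5.5000; 5.5000 32.5000] = [4.0000 5.5000; 5.5000 35.5000]
BᵀPA = [-11.2500 3.5000; -67.8750 21.5000]
K = S⁻¹·BᵀPA = [-0.2332 0.0537; -1.8758 0.5973]
A−BK = [-1.1862 0.6040; -5.7181 3.3020]
AᵀP(A−BK) = [12.6162 -4.2282; -4.2282 1.4698]
P' = Q + AᵀP(A−BK) = [17.6162 -4.7282; -4.7282 1.7198]
tr(P') = 19.3360


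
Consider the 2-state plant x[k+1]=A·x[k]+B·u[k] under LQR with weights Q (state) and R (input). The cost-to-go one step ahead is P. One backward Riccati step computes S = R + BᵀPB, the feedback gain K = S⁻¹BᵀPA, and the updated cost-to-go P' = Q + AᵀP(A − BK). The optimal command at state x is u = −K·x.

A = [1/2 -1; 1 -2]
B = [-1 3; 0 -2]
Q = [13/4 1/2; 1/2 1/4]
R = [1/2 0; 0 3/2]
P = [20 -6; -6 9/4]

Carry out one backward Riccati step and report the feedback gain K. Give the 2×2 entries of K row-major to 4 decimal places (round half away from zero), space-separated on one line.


-0.3954 0.7909 -0.0570 0.1141

BᵀP = [-20.0000 6.0000; 72.0000 -22.5000]
S = R + BᵀPB = [1/2 0; 0 3/2] + [20.0000 -72.0000; -72.0000 261.0000] = [20.5000 -72.0000; -72.0000 262.5000]
BᵀPA = [-4.0000 8.0000; 13.5000 -27.0000]
K = S⁻¹·BᵀPA = [-0.3954 0.7909; -0.0570 0.1141]
A−BK = [0.2757 -0.5513; 0.8859 -1.7719]
AᵀP(A−BK) = [0.4382 -0.8764; -0.8764 1.7529]
P' = Q + AᵀP(A−BK) = [3.6882 -0.3764; -0.3764 2.0029]
tr(P') = 5.6911


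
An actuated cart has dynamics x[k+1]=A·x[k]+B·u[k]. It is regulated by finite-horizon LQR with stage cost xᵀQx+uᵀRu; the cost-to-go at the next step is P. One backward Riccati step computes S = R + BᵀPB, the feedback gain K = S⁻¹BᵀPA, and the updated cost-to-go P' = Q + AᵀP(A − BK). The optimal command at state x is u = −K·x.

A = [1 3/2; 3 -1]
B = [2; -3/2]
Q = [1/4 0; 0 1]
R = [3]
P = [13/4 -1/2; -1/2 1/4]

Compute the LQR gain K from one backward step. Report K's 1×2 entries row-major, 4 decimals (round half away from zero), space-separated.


BᵀP = [7.2500 -1.3750]
S = R + BᵀPB = [3] + [16.5625] = [19.5625]
BᵀPA = [3.1250 12.2500]
K = S⁻¹·BᵀPA = [0.1597 0.6262]
A−BK = [0.6805 0.2476; 3.2396 -0.0607]
AᵀP(A−BK) = [2.0008 0.4181; 0.4181 1.3916]
P' = Q + AᵀP(A−BK) = [2.2508 0.4181; 0.4181 2.3916]
tr(P') = 4.6424

0.1597 0.6262


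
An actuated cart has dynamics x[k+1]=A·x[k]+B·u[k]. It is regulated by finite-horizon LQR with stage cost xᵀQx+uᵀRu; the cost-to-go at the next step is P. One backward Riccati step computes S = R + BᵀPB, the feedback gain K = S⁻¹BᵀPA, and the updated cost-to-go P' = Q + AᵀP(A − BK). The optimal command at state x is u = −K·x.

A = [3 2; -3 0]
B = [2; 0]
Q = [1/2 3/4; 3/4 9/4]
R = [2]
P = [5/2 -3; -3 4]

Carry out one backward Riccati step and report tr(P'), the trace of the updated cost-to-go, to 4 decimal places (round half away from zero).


26.1667

BᵀP = [5.0000 -6.0000]
S = R + BᵀPB = [2] + [10.0000] = [12.0000]
BᵀPA = [33.0000 10.0000]
K = S⁻¹·BᵀPA = [2.7500 0.8333]
A−BK = [-2.5000 0.3333; -3.0000 0.0000]
AᵀP(A−BK) = [21.7500 5.5000; 5.5000 1.6667]
P' = Q + AᵀP(A−BK) = [22.2500 6.2500; 6.2500 3.9167]
tr(P') = 26.1667


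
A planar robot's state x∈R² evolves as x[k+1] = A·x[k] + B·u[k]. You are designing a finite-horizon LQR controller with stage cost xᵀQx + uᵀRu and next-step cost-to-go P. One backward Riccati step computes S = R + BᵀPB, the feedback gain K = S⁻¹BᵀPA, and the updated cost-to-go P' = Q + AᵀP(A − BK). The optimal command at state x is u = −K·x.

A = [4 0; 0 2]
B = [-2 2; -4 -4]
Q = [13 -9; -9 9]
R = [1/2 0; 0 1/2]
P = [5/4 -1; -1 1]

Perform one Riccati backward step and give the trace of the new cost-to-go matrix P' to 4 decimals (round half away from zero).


BᵀP = [1.5000 -2.0000; 6.5000 -6.0000]
S = R + BᵀPB = [1/2 0; 0 1/2] + [5.0000 11.0000; 11.0000 37.0000] = [5.5000 11.0000; 11.0000 37.5000]
BᵀPA = [6.0000 -4.0000; 26.0000 -12.0000]
K = S⁻¹·BᵀPA = [-0.7155 -0.2111; 0.9032 -0.2581]
A−BK = [0.7625 0.0938; 0.7507 0.1232]
AᵀP(A−BK) = [0.8094 -0.0235; -0.0235 0.0587]
P' = Q + AᵀP(A−BK) = [13.8094 -9.0235; -9.0235 9.0587]
tr(P') = 22.8680

22.8680


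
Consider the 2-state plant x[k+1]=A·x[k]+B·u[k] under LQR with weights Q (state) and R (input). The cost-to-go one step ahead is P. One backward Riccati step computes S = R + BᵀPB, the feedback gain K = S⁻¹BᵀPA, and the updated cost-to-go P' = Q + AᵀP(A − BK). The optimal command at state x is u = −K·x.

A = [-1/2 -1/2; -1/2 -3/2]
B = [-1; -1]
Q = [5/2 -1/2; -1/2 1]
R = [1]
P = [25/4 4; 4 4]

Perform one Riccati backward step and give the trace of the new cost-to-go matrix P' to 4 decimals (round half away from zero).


BᵀP = [-10.2500 -8.0000]
S = R + BᵀPB = [1] + [18.2500] = [19.2500]
BᵀPA = [9.1250 17.1250]
K = S⁻¹·BᵀPA = [0.4740 0.8896]
A−BK = [-0.0260 0.3896; -0.0260 -0.6104]
AᵀP(A−BK) = [0.2370 0.4448; 0.4448 1.3279]
P' = Q + AᵀP(A−BK) = [2.7370 -0.0552; -0.0552 2.3279]
tr(P') = 5.0649

5.0649


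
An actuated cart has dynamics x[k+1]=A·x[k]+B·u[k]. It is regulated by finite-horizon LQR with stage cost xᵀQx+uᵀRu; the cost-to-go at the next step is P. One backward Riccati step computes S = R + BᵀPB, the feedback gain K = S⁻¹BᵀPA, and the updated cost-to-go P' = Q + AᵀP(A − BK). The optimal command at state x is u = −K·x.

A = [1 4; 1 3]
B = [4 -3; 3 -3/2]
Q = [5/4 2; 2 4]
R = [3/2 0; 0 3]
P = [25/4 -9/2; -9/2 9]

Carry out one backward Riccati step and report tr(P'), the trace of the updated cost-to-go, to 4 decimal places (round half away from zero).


BᵀP = [11.5000 9.0000; -12.0000 0.0000]
S = R + BᵀPB = [3/2 0; 0 3] + [73.0000 -48.0000; -48.0000 36.0000] = [74.5000 -48.0000; -48.0000 39.0000]
BᵀPA = [20.5000 73.0000; -12.0000 -48.0000]
K = S⁻¹·BᵀPA = [0.3716 0.9027; 0.1496 -0.1197]
A−BK = [-0.0374 0.0299; 0.1097 0.1122]
AᵀP(A−BK) = [0.4283 0.5574; 0.5574 1.3541]
P' = Q + AᵀP(A−BK) = [1.6783 2.5574; 2.5574 5.3541]
tr(P') = 7.0324

7.0324


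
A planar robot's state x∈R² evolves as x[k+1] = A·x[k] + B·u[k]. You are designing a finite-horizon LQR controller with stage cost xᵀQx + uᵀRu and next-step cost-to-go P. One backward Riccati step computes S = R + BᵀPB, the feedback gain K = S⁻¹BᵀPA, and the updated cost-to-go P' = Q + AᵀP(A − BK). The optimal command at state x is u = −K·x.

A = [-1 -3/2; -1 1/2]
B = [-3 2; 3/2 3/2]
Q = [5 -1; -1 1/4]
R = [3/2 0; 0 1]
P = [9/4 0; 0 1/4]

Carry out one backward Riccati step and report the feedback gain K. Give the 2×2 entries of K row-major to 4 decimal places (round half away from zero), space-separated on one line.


0.0625 0.3518 -0.3850 -0.1905

BᵀP = [-6.7500 0.3750; 4.5000 0.3750]
S = R + BᵀPB = [3/2 0; 0 1] + [20.8125 -12.9375; -12.9375 9.5625] = [22.3125 -12.9375; -12.9375 10.5625]
BᵀPA = [6.3750 10.3125; -4.8750 -6.5625]
K = S⁻¹·BᵀPA = [0.0625 0.3518; -0.3850 -0.1905]
A−BK = [-0.0426 -0.0638; -0.5161 0.2581]
AᵀP(A−BK) = [0.2248 0.0791; 0.0791 0.2477]
P' = Q + AᵀP(A−BK) = [5.2248 -0.9209; -0.9209 0.4977]
tr(P') = 5.7225


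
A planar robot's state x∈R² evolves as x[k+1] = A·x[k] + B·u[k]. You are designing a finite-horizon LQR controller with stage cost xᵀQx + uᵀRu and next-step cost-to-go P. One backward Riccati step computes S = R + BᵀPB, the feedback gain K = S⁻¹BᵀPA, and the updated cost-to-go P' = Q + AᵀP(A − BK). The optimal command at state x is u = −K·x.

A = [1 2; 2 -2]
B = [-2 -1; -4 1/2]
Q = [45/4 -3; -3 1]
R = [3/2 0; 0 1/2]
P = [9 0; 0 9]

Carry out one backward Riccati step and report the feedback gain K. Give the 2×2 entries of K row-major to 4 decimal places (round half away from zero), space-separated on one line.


-0.4959 0.1983 0.0000 -2.2979

BᵀP = [-18.0000 -36.0000; -9.0000 4.5000]
S = R + BᵀPB = [3/2 0; 0 1/2] + [180.0000 0.0000; 0.0000 11.2500] = [181.5000 0.0000; 0.0000 11.7500]
BᵀPA = [-90.0000 36.0000; 0.0000 -27.0000]
K = S⁻¹·BᵀPA = [-0.4959 0.1983; 0.0000 -2.2979]
A−BK = [0.0083 0.0988; 0.0165 -0.0577]
AᵀP(A−BK) = [0.3719 -0.1488; -0.1488 2.8170]
P' = Q + AᵀP(A−BK) = [11.6219 -3.1488; -3.1488 3.8170]
tr(P') = 15.4389


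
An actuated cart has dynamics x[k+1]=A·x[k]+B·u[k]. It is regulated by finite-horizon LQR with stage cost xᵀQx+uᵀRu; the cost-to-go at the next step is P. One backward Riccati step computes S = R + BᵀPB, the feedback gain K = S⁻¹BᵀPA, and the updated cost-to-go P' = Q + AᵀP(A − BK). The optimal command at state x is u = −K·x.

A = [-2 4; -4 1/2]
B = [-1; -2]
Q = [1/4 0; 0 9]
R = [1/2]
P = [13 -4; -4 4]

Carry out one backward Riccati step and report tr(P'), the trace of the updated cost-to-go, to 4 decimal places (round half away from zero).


BᵀP = [-5.0000 -4.0000]
S = R + BᵀPB = [1/2] + [13.0000] = [13.5000]
BᵀPA = [26.0000 -22.0000]
K = S⁻¹·BᵀPA = [1.9259 -1.6296]
A−BK = [-0.0741 2.3704; -0.1481 -2.7593]
AᵀP(A−BK) = [1.9259 -1.6296; -1.6296 157.1481]
P' = Q + AᵀP(A−BK) = [2.1759 -1.6296; -1.6296 166.1481]
tr(P') = 168.3241

168.3241


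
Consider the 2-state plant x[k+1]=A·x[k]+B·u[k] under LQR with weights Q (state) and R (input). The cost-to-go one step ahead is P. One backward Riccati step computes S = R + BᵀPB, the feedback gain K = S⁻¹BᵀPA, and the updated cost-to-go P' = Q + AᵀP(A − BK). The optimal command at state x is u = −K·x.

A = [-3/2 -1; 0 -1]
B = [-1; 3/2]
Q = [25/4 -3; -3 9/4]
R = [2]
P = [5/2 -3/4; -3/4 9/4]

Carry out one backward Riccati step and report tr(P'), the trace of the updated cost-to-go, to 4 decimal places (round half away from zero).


BᵀP = [-3.6250 4.1250]
S = R + BᵀPB = [2] + [9.8125] = [11.8125]
BᵀPA = [5.4375 -0.5000]
K = S⁻¹·BᵀPA = [0.4603 -0.0423]
A−BK = [-1.0397 -1.0423; -0.6905 -0.9365]
AᵀP(A−BK) = [3.1220 2.8552; 2.8552 3.2288]
P' = Q + AᵀP(A−BK) = [9.3720 -0.1448; -0.1448 5.4788]
tr(P') = 14.8509

14.8509


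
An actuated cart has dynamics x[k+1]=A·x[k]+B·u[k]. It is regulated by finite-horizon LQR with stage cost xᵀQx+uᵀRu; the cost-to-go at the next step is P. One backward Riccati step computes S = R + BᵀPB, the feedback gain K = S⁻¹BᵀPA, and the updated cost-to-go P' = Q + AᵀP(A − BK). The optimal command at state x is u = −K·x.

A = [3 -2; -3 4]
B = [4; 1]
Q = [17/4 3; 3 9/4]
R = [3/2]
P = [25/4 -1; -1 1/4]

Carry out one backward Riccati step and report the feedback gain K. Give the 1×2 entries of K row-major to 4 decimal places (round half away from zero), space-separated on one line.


BᵀP = [24.0000 -3.7500]
S = R + BᵀPB = [3/2] + [92.2500] = [93.7500]
BᵀPA = [83.2500 -63.0000]
K = S⁻¹·BᵀPA = [0.8880 -0.6720]
A−BK = [-0.5520 0.6880; -3.8880 4.6720]
AᵀP(A−BK) = [2.5740 -2.5560; -2.5560 2.6640]
P' = Q + AᵀP(A−BK) = [6.8240 0.4440; 0.4440 4.9140]
tr(P') = 11.7380

0.8880 -0.6720


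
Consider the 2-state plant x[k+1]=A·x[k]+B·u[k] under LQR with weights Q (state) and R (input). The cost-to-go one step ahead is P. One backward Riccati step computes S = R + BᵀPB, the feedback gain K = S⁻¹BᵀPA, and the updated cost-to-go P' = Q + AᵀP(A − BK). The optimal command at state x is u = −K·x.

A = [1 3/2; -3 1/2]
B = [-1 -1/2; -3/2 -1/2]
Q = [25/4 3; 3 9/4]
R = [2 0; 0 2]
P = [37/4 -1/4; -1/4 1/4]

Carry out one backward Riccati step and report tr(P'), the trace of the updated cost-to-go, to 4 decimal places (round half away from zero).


BᵀP = [-8.8750 -0.1250; -4.5000 0.0000]
S = R + BᵀPB = [2 0; 0 2] + [9.0625 4.5000; 4.5000 2.2500] = [11.0625 4.5000; 4.5000 4.2500]
BᵀPA = [-8.5000 -13.3750; -4.5000 -6.7500]
K = S⁻¹·BᵀPA = [-0.5931 -0.9889; -0.4308 -0.5412]
A−BK = [0.1915 0.2405; -4.1051 -1.2539]
AᵀP(A−BK) = [6.0198 3.6591; 3.6591 3.6205]
P' = Q + AᵀP(A−BK) = [12.2698 6.6591; 6.6591 5.8705]
tr(P') = 18.1404

18.1404


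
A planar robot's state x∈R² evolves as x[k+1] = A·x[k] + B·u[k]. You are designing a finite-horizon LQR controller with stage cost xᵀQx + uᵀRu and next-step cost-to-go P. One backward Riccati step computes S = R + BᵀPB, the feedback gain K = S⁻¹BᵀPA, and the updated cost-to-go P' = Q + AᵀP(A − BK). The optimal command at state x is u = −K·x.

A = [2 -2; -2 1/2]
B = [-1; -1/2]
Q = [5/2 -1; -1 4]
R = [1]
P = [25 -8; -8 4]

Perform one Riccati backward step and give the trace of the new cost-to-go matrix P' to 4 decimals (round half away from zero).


43.4474

BᵀP = [-21.0000 6.0000]
S = R + BᵀPB = [1] + [18.0000] = [19.0000]
BᵀPA = [-54.0000 45.0000]
K = S⁻¹·BᵀPA = [-2.8421 2.3684]
A−BK = [-0.8421 0.3684; -3.4211 1.6842]
AᵀP(A−BK) = [26.5263 -16.1053; -16.1053 10.4211]
P' = Q + AᵀP(A−BK) = [29.0263 -17.1053; -17.1053 14.4211]
tr(P') = 43.4474


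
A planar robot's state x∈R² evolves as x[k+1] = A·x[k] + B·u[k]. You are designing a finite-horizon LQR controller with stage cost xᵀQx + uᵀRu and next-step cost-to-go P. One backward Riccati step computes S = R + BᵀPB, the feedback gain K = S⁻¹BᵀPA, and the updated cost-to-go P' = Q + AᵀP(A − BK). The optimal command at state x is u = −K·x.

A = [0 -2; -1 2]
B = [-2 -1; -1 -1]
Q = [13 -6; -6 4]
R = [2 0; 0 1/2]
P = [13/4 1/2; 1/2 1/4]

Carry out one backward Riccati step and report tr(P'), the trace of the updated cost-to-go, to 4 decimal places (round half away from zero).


BᵀP = [-7.0000 -1.2500; -3.7500 -0.7500]
S = R + BᵀPB = [2 0; 0 1/2] + [15.2500 8.2500; 8.2500 4.5000] = [17.2500 8.2500; 8.2500 5.0000]
BᵀPA = [1.2500 11.5000; 0.7500 6.0000]
K = S⁻¹·BᵀPA = [0.0034 0.4399; 0.1443 0.4742]
A−BK = [0.1512 -0.6460; -0.8522 2.9141]
AᵀP(A−BK) = [0.1375 -0.4055; -0.4055 2.0962]
P' = Q + AᵀP(A−BK) = [13.1375 -6.4055; -6.4055 6.0962]
tr(P') = 19.2337

19.2337


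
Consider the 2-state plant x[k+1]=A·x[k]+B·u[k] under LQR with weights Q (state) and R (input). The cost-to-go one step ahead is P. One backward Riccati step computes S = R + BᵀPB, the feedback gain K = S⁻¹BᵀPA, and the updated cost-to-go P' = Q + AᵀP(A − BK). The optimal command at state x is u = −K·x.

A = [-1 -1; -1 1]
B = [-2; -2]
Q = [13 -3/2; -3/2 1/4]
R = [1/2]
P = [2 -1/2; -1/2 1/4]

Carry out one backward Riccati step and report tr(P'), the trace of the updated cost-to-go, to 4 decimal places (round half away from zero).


BᵀP = [-3.0000 0.5000]
S = R + BᵀPB = [1/2] + [5.0000] = [5.5000]
BᵀPA = [2.5000 3.5000]
K = S⁻¹·BᵀPA = [0.4545 0.6364]
A−BK = [-0.0909 0.2727; -0.0909 2.2727]
AᵀP(A−BK) = [0.1136 0.1591; 0.1591 1.0227]
P' = Q + AᵀP(A−BK) = [13.1136 -1.3409; -1.3409 1.2727]
tr(P') = 14.3864

14.3864


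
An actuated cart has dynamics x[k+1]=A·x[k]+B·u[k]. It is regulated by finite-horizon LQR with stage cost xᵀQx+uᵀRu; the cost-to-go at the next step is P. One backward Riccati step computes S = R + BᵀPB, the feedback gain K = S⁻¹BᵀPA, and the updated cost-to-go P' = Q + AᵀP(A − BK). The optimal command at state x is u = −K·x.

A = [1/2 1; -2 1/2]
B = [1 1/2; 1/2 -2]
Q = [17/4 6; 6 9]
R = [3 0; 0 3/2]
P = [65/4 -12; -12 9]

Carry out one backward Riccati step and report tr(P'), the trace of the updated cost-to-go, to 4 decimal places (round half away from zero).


14.9430

BᵀP = [10.2500 -7.5000; 32.1250 -24.0000]
S = R + BᵀPB = [3 0; 0 3/2] + [6.5000 20.1250; 20.1250 64.0625] = [9.5000 20.1250; 20.1250 65.5625]
BᵀPA = [20.1250 6.5000; 64.0625 20.1250]
K = S⁻¹·BᵀPA = [0.1386 0.0971; 0.9346 0.2772]
A−BK = [-0.1059 0.7644; -0.2001 1.0058]
AᵀP(A−BK) = [1.4019 0.4158; 0.4158 0.2912]
P' = Q + AᵀP(A−BK) = [5.6519 6.4158; 6.4158 9.2912]
tr(P') = 14.9430


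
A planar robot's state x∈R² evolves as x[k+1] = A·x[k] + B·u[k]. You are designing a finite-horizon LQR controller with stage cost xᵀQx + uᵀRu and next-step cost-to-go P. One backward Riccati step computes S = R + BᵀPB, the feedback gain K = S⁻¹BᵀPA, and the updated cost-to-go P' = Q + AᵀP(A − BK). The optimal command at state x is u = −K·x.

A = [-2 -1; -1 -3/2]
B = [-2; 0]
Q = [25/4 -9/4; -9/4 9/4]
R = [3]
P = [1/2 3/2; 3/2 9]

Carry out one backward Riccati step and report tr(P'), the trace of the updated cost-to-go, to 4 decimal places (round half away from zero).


BᵀP = [-1.0000 -3.0000]
S = R + BᵀPB = [3] + [2.0000] = [5.0000]
BᵀPA = [5.0000 5.5000]
K = S⁻¹·BᵀPA = [1.0000 1.1000]
A−BK = [0.0000 1.2000; -1.0000 -1.5000]
AᵀP(A−BK) = [12.0000 15.0000; 15.0000 19.2000]
P' = Q + AᵀP(A−BK) = [18.2500 12.7500; 12.7500 21.4500]
tr(P') = 39.7000

39.7000


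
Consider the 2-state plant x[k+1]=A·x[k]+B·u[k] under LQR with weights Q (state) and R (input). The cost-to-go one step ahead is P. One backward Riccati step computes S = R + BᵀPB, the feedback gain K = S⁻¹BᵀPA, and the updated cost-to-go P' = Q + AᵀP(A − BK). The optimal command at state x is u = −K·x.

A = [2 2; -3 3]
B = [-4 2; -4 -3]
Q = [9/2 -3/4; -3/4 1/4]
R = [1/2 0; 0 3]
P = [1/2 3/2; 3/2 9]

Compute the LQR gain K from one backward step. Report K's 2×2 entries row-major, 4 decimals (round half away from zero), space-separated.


0.2151 -0.6297 0.6079 -0.1431

BᵀP = [-8.0000 -42.0000; -3.5000 -24.0000]
S = R + BᵀPB = [1/2 0; 0 3] + [200.0000 110.0000; 110.0000 65.0000] = [200.5000 110.0000; 110.0000 68.0000]
BᵀPA = [110.0000 -142.0000; 65.0000 -79.0000]
K = S⁻¹·BᵀPA = [0.2151 -0.6297; 0.6079 -0.1431]
A−BK = [1.6447 -0.2327; -0.3158 0.0518]
AᵀP(A−BK) = [1.8237 -0.4293; -0.4293 0.2748]
P' = Q + AᵀP(A−BK) = [6.3237 -1.1793; -1.1793 0.5248]
tr(P') = 6.8484


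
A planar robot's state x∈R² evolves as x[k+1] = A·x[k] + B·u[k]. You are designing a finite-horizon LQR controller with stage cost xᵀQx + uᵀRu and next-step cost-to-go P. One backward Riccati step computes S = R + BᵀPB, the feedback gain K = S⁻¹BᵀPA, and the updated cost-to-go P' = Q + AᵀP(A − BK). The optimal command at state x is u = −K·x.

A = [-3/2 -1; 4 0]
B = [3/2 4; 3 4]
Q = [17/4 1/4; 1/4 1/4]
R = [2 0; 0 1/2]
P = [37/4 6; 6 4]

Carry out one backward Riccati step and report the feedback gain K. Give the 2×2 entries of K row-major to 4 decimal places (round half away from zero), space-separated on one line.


BᵀP = [31.8750 21.0000; 61.0000 40.0000]
S = R + BᵀPB = [2 0; 0 1/2] + [110.8125 211.5000; 211.5000 404.0000] = [112.8125 211.5000; 211.5000 404.5000]
BᵀPA = [36.1875 -31.8750; 68.5000 -61.0000]
K = S⁻¹·BᵀPA = [0.1667 0.0090; 0.0822 -0.1555]
A−BK = [-2.0788 -0.3915; 3.1712 0.5951]
AᵀP(A−BK) = [1.1505 0.2017; 0.2017 0.0508]
P' = Q + AᵀP(A−BK) = [5.4005 0.4517; 0.4517 0.3008]
tr(P') = 5.7013

0.1667 0.0090 0.0822 -0.1555


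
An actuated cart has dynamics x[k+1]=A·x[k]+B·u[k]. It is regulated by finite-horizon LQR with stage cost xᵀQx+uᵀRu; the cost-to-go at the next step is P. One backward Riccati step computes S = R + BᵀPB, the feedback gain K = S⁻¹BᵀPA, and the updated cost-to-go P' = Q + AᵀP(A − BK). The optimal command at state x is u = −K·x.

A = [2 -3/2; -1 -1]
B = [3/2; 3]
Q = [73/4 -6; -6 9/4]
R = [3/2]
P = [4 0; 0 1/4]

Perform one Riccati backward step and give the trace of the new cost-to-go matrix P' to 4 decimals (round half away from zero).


BᵀP = [6.0000 0.7500]
S = R + BᵀPB = [3/2] + [11.2500] = [12.7500]
BᵀPA = [11.2500 -9.7500]
K = S⁻¹·BᵀPA = [0.8824 -0.7647]
A−BK = [0.6765 -0.3529; -3.6471 1.2941]
AᵀP(A−BK) = [6.3235 -3.1471; -3.1471 1.7941]
P' = Q + AᵀP(A−BK) = [24.5735 -9.1471; -9.1471 4.0441]
tr(P') = 28.6176

28.6176


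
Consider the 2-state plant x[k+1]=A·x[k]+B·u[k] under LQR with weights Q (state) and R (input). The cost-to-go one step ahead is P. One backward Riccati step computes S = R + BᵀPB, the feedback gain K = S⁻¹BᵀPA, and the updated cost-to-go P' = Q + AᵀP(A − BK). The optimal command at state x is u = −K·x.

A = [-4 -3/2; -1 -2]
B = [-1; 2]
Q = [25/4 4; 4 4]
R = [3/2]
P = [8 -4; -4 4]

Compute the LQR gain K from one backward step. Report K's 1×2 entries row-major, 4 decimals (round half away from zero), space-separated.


1.2530 0.0000

BᵀP = [-16.0000 12.0000]
S = R + BᵀPB = [3/2] + [40.0000] = [41.5000]
BᵀPA = [52.0000 0.0000]
K = S⁻¹·BᵀPA = [1.2530 0.0000]
A−BK = [-2.7470 -1.5000; -3.5060 -2.0000]
AᵀP(A−BK) = [34.8434 18.0000; 18.0000 10.0000]
P' = Q + AᵀP(A−BK) = [41.0934 22.0000; 22.0000 14.0000]
tr(P') = 55.0934


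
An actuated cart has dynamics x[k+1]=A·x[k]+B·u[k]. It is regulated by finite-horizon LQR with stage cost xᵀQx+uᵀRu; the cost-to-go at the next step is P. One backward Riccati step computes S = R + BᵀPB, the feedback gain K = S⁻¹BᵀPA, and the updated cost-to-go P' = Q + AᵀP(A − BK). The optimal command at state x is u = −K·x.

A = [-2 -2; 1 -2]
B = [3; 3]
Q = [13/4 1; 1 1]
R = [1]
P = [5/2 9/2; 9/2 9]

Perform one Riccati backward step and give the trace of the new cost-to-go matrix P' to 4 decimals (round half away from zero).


5.6799

BᵀP = [21.0000 40.5000]
S = R + BᵀPB = [1] + [184.5000] = [185.5000]
BᵀPA = [-1.5000 -123.0000]
K = S⁻¹·BᵀPA = [-0.0081 -0.6631]
A−BK = [-1.9757 -0.0108; 1.0243 -0.0108]
AᵀP(A−BK) = [0.9879 0.0054; 0.0054 0.4420]
P' = Q + AᵀP(A−BK) = [4.2379 1.0054; 1.0054 1.4420]
tr(P') = 5.6799


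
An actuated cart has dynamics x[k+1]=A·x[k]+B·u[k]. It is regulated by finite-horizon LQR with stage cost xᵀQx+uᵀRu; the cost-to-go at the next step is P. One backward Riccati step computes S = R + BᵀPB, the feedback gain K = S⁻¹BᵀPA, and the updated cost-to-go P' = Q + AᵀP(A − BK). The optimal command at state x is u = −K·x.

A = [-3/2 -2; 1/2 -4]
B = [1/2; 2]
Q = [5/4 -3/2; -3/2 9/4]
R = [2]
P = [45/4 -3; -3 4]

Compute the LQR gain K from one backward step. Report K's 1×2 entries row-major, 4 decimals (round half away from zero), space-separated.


BᵀP = [-0.3750 6.5000]
S = R + BᵀPB = [2] + [12.8125] = [14.8125]
BᵀPA = [3.8125 -25.2500]
K = S⁻¹·BᵀPA = [0.2574 -1.7046]
A−BK = [-1.6287 -1.1477; -0.0148 -0.5907]
AᵀP(A−BK) = [29.8312 17.2489; 17.2489 17.9578]
P' = Q + AᵀP(A−BK) = [31.0812 15.7489; 15.7489 20.2078]
tr(P') = 51.2890

0.2574 -1.7046


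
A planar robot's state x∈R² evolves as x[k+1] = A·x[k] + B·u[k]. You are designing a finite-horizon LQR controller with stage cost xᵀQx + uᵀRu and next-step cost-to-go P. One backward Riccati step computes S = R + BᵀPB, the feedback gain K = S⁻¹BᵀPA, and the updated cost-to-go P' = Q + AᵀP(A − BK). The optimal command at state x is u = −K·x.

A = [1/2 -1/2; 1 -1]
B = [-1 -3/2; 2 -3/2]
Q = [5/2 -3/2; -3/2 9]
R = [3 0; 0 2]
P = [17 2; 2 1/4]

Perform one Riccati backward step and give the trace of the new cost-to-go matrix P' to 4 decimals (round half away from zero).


BᵀP = [-13.0000 -1.5000; -28.5000 -3.3750]
S = R + BᵀPB = [3 0; 0 2] + [10.0000 21.7500; 21.7500 47.8125] = [13.0000 21.7500; 21.7500 49.8125]
BᵀPA = [-8.0000 8.0000; -17.6250 17.6250]
K = S⁻¹·BᵀPA = [-0.0869 0.0869; -0.3159 0.3159]
A−BK = [-0.0607 0.0607; 0.6999 -0.6999]
AᵀP(A−BK) = [0.2374 -0.2374; -0.2374 0.2374]
P' = Q + AᵀP(A−BK) = [2.7374 -1.7374; -1.7374 9.2374]
tr(P') = 11.9747

11.9747
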